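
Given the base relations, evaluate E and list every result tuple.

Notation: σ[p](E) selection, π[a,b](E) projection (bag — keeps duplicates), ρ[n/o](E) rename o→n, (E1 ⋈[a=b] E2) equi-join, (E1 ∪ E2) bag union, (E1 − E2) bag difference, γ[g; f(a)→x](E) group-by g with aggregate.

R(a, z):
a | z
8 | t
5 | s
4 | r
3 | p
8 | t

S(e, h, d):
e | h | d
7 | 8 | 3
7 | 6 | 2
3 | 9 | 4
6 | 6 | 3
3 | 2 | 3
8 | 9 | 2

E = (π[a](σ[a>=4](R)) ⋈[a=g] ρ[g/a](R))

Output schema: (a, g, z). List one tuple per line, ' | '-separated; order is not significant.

Per-node cardinality:
  R → 5
  σ[a>=4](R) → 4
  π[a](σ[a>=4](R)) → 4
  R → 5
  ρ[g/a](R) → 5
  (π[a](σ[a>=4](R)) ⋈[a=g] ρ[g/a](R)) → 6

== RESULT ==
a | g | z
4 | 4 | r
5 | 5 | s
8 | 8 | t
8 | 8 | t
8 | 8 | t
8 | 8 | t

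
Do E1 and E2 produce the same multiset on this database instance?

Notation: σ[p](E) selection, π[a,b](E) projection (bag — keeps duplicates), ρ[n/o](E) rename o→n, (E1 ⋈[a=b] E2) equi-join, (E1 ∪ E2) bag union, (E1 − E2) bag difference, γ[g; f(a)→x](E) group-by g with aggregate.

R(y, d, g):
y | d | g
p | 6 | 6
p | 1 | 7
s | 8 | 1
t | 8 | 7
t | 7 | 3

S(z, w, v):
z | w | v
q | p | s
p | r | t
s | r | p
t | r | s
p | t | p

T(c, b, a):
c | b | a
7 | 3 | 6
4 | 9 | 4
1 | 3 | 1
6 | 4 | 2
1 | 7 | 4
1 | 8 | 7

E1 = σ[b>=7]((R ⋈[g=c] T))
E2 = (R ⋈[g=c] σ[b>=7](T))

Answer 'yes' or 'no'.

E1 row counts bottom-up:
  R → 5
  T → 6
  (R ⋈[g=c] T) → 6
  σ[b>=7]((R ⋈[g=c] T)) → 2
E2 row counts bottom-up:
  R → 5
  T → 6
  σ[b>=7](T) → 3
  (R ⋈[g=c] σ[b>=7](T)) → 2

E1 and E2 produce the same multiset:
y | d | g | c | b | a
s | 8 | 1 | 1 | 7 | 4
s | 8 | 1 | 1 | 8 | 7

yes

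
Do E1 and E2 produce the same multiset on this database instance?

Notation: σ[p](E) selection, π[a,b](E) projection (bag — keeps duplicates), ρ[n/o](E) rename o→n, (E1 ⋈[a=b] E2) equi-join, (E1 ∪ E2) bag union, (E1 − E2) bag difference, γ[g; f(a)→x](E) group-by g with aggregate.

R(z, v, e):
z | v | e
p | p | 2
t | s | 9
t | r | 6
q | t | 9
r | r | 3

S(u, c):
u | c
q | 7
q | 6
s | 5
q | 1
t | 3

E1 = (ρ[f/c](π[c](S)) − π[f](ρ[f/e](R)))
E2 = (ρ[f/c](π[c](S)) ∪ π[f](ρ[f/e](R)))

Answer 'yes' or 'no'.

E1 stepwise |·|:
  S → 5
  π[c](S) → 5
  ρ[f/c](π[c](S)) → 5
  R → 5
  ρ[f/e](R) → 5
  π[f](ρ[f/e](R)) → 5
  (ρ[f/c](π[c](S)) − π[f](ρ[f/e](R))) → 3
E2 stepwise |·|:
  S → 5
  π[c](S) → 5
  ρ[f/c](π[c](S)) → 5
  R → 5
  ρ[f/e](R) → 5
  π[f](ρ[f/e](R)) → 5
  (ρ[f/c](π[c](S)) ∪ π[f](ρ[f/e](R))) → 10

E1 result:
f
1
5
7
E2 result:
f
1
2
3
3
5
6
6
7
9
9
Witness: (6,) appears 0× in E1 but 2× in E2.

no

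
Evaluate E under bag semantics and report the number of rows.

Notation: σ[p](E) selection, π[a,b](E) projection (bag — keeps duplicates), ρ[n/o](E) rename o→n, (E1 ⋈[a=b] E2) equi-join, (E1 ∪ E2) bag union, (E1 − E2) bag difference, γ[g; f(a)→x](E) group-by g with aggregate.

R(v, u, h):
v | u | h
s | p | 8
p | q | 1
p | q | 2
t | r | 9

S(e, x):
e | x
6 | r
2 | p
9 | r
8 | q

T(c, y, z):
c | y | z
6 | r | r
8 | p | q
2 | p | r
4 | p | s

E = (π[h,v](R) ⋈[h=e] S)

Stepwise |·|:
  R → 4
  π[h,v](R) → 4
  S → 4
  (π[h,v](R) ⋈[h=e] S) → 3

|E| = 3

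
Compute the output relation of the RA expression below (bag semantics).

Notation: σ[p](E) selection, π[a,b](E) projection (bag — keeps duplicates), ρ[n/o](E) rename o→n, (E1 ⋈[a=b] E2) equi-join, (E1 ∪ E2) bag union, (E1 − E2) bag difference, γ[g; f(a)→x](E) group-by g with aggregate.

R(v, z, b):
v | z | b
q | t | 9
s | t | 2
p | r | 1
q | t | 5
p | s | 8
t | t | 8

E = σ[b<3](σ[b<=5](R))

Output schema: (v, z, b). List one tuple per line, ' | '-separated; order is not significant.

Per-node cardinality:
  R → 6
  σ[b<=5](R) → 3
  σ[b<3](σ[b<=5](R)) → 2

== RESULT ==
v | z | b
p | r | 1
s | t | 2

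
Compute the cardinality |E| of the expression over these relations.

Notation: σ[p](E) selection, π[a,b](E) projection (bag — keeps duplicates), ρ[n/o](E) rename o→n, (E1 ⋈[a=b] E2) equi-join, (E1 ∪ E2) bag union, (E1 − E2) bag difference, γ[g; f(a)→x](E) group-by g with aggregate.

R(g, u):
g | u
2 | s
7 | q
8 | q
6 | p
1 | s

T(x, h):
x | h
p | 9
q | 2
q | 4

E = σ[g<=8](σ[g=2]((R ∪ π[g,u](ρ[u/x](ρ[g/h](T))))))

Row counts bottom-up:
  R → 5
  T → 3
  ρ[g/h](T) → 3
  ρ[u/x](ρ[g/h](T)) → 3
  π[g,u](ρ[u/x](ρ[g/h](T))) → 3
  (R ∪ π[g,u](ρ[u/x](ρ[g/h](T)))) → 8
  σ[g=2]((R ∪ π[g,u](ρ[u/x](ρ[g/h](T))))) → 2
  σ[g<=8](σ[g=2]((R ∪ π[g,u](ρ[u/x](ρ[g/h](T)))))) → 2

|E| = 2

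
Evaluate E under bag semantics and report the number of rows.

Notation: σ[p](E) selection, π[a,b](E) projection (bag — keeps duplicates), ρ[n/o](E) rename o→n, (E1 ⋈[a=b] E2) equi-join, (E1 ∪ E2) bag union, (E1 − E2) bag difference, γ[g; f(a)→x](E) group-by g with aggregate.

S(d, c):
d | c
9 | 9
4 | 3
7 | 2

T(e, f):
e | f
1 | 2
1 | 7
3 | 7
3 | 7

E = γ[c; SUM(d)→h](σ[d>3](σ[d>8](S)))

Per-node cardinality:
  S → 3
  σ[d>8](S) → 1
  σ[d>3](σ[d>8](S)) → 1
  γ[c; SUM(d)→h](σ[d>3](σ[d>8](S))) → 1

|E| = 1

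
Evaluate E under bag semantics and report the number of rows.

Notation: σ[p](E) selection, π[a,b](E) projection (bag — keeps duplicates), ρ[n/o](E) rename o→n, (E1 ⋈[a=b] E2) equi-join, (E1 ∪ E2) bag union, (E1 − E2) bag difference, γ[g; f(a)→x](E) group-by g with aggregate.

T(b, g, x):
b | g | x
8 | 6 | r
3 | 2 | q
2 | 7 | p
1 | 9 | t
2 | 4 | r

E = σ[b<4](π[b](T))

Stepwise |·|:
  T → 5
  π[b](T) → 5
  σ[b<4](π[b](T)) → 4

|E| = 4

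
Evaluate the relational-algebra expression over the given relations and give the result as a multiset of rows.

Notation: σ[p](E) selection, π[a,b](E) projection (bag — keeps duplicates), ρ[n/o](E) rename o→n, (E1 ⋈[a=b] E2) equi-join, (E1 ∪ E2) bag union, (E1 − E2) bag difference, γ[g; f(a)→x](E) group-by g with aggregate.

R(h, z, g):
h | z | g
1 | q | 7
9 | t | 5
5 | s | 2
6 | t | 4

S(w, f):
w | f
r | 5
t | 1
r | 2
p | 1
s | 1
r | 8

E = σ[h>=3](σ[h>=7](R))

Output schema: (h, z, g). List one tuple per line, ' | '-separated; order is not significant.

Row counts bottom-up:
  R → 4
  σ[h>=7](R) → 1
  σ[h>=3](σ[h>=7](R)) → 1

== RESULT ==
h | z | g
9 | t | 5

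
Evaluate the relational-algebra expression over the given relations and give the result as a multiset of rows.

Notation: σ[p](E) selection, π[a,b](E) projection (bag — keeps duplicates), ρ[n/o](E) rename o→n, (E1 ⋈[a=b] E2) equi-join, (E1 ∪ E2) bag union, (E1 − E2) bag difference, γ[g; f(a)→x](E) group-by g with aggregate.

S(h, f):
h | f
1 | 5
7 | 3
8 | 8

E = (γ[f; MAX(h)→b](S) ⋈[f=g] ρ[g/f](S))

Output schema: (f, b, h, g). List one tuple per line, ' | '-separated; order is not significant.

Per-node cardinality:
  S → 3
  γ[f; MAX(h)→b](S) → 3
  S → 3
  ρ[g/f](S) → 3
  (γ[f; MAX(h)→b](S) ⋈[f=g] ρ[g/f](S)) → 3

== RESULT ==
f | b | h | g
3 | 7 | 7 | 3
5 | 1 | 1 | 5
8 | 8 | 8 | 8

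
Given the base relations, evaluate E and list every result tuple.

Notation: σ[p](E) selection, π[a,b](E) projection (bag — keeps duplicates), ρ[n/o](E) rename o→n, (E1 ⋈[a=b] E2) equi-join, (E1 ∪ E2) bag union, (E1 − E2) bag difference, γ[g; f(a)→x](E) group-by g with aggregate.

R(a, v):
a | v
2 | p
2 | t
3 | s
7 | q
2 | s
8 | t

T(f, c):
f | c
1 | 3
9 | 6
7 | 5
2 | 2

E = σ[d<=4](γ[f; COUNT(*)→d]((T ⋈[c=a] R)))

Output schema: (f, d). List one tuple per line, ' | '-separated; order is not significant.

Per-node cardinality:
  T → 4
  R → 6
  (T ⋈[c=a] R) → 4
  γ[f; COUNT(*)→d]((T ⋈[c=a] R)) → 2
  σ[d<=4](γ[f; COUNT(*)→d]((T ⋈[c=a] R))) → 2

== RESULT ==
f | d
1 | 1
2 | 3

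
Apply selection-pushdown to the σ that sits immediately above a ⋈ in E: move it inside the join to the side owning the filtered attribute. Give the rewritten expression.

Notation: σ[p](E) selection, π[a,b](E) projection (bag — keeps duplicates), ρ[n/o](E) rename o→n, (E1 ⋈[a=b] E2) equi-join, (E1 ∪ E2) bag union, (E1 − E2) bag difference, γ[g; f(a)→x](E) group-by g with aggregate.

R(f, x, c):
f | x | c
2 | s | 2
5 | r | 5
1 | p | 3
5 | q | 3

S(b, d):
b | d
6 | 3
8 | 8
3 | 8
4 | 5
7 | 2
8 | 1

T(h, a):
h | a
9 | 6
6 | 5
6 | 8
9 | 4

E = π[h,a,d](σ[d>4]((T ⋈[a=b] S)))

σ filters on d, owned by the right side.
E' = π[h,a,d]((T ⋈[a=b] σ[d>4](S)))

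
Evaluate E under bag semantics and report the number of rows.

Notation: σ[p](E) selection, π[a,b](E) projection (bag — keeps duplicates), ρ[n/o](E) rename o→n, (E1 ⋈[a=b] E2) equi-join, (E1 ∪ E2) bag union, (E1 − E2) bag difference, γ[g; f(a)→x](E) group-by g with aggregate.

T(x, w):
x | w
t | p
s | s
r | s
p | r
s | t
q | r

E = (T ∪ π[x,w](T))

Subexpression sizes:
  T → 6
  T → 6
  π[x,w](T) → 6
  (T ∪ π[x,w](T)) → 12

|E| = 12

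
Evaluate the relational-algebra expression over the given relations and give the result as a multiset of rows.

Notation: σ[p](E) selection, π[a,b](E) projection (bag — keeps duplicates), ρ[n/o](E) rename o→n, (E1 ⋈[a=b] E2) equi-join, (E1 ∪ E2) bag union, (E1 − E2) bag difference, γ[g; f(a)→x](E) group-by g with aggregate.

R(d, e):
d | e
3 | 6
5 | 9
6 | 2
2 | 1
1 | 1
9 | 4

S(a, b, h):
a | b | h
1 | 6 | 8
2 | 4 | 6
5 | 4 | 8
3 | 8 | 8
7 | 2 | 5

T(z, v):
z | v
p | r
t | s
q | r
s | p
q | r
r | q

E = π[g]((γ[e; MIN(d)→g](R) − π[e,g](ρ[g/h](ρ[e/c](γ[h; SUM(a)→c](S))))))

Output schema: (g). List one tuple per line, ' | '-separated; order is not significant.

Per-node cardinality:
  R → 6
  γ[e; MIN(d)→g](R) → 5
  S → 5
  γ[h; SUM(a)→c](S) → 3
  ρ[e/c](γ[h; SUM(a)→c](S)) → 3
  ρ[g/h](ρ[e/c](γ[h; SUM(a)→c](S))) → 3
  π[e,g](ρ[g/h](ρ[e/c](γ[h; SUM(a)→c](S)))) → 3
  (γ[e; MIN(d)→g](R) − π[e,g](ρ[g/h](ρ[e/c](γ[h; SUM(a)→c](S))))) → 4
  π[g]((γ[e; MIN(d)→g](R) − π[e,g](ρ[g/h](ρ[e/c](γ[h; SUM(a)→c](S)))))) → 4

== RESULT ==
g
1
3
5
9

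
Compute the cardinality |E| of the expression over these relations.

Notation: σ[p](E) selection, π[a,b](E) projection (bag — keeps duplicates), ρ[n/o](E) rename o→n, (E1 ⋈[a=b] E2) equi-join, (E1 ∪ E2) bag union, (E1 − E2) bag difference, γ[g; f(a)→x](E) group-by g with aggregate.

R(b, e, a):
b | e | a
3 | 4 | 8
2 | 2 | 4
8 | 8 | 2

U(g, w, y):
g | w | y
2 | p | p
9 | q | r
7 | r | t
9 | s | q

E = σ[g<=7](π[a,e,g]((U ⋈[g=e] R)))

Stepwise |·|:
  U → 4
  R → 3
  (U ⋈[g=e] R) → 1
  π[a,e,g]((U ⋈[g=e] R)) → 1
  σ[g<=7](π[a,e,g]((U ⋈[g=e] R))) → 1

|E| = 1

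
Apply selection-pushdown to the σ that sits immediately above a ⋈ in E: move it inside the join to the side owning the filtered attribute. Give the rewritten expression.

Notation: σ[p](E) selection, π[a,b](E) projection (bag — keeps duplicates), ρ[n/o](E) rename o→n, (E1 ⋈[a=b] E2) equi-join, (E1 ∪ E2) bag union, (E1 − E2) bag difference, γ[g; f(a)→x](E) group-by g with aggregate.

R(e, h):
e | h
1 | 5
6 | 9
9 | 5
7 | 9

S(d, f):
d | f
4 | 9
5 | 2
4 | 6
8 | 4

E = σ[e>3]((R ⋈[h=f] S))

σ filters on e, owned by the left side.
E' = (σ[e>3](R) ⋈[h=f] S)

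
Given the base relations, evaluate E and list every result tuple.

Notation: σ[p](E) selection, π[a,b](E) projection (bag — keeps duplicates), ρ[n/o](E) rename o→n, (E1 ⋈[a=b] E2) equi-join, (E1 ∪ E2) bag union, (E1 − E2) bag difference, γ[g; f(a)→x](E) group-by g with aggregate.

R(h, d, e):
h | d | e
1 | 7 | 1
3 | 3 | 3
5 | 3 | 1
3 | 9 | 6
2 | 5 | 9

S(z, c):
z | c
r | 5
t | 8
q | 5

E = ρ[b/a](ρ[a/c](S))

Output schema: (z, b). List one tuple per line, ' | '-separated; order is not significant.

Stepwise |·|:
  S → 3
  ρ[a/c](S) → 3
  ρ[b/a](ρ[a/c](S)) → 3

== RESULT ==
z | b
q | 5
r | 5
t | 8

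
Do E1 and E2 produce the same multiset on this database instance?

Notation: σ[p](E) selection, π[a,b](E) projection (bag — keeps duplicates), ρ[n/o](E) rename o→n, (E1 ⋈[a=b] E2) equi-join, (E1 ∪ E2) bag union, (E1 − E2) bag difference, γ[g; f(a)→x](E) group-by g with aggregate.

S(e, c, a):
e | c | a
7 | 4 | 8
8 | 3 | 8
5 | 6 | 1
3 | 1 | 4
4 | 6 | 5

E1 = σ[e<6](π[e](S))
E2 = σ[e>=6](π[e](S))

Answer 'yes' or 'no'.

E1 subexpression sizes:
  S → 5
  π[e](S) → 5
  σ[e<6](π[e](S)) → 3
E2 subexpression sizes:
  S → 5
  π[e](S) → 5
  σ[e>=6](π[e](S)) → 2

E1 result:
e
3
4
5
E2 result:
e
7
8
Witness: (7,) appears 0× in E1 but 1× in E2.

no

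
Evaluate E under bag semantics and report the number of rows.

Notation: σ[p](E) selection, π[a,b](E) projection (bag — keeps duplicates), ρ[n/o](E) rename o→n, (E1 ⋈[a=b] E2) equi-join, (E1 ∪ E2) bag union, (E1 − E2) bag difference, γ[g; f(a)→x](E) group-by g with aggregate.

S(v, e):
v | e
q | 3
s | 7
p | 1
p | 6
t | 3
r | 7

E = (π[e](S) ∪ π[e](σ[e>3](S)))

Per-node cardinality:
  S → 6
  π[e](S) → 6
  S → 6
  σ[e>3](S) → 3
  π[e](σ[e>3](S)) → 3
  (π[e](S) ∪ π[e](σ[e>3](S))) → 9

|E| = 9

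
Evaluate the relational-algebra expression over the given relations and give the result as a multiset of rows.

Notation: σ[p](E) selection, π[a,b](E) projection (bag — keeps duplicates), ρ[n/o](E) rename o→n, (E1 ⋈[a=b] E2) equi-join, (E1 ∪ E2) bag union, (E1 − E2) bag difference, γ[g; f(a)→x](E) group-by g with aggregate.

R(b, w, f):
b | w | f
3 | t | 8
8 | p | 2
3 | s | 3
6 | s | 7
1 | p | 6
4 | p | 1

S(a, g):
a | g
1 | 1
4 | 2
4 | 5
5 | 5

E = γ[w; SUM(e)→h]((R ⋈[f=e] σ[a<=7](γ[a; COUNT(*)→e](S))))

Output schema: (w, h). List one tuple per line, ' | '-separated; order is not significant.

Per-node cardinality:
  R → 6
  S → 4
  γ[a; COUNT(*)→e](S) → 3
  σ[a<=7](γ[a; COUNT(*)→e](S)) → 3
  (R ⋈[f=e] σ[a<=7](γ[a; COUNT(*)→e](S))) → 3
  γ[w; SUM(e)→h]((R ⋈[f=e] σ[a<=7](γ[a; COUNT(*)→e](S)))) → 1

== RESULT ==
w | h
p | 4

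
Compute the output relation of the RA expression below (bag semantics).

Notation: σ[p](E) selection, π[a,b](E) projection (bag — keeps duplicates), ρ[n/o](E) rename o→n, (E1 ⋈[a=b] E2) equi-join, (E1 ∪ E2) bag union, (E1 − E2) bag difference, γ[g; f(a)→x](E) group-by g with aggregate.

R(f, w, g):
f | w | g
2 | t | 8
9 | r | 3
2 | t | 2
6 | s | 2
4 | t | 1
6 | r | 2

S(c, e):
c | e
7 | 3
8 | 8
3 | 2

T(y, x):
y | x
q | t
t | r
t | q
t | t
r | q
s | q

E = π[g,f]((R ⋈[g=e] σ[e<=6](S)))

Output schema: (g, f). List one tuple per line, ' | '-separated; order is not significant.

Row counts bottom-up:
  R → 6
  S → 3
  σ[e<=6](S) → 2
  (R ⋈[g=e] σ[e<=6](S)) → 4
  π[g,f]((R ⋈[g=e] σ[e<=6](S))) → 4

== RESULT ==
g | f
2 | 2
2 | 6
2 | 6
3 | 9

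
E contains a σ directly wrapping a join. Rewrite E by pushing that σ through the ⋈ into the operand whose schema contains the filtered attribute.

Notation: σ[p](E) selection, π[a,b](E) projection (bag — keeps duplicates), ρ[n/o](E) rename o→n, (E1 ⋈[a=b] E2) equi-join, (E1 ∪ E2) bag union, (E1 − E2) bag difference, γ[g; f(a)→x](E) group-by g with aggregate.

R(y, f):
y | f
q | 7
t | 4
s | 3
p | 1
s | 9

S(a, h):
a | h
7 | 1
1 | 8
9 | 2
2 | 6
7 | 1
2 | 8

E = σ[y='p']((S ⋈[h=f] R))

σ filters on y, owned by the right side.
E' = (S ⋈[h=f] σ[y='p'](R))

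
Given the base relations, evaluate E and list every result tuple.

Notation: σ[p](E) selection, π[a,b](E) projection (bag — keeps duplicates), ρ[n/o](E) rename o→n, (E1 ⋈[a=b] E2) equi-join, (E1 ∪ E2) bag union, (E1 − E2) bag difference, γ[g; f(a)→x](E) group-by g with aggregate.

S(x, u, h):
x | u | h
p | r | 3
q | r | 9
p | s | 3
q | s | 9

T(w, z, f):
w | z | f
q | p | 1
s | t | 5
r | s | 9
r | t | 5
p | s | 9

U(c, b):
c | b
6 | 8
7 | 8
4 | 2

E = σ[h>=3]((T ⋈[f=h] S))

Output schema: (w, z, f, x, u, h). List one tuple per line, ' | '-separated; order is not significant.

Subexpression sizes:
  T → 5
  S → 4
  (T ⋈[f=h] S) → 4
  σ[h>=3]((T ⋈[f=h] S)) → 4

== RESULT ==
w | z | f | x | u | h
p | s | 9 | q | r | 9
p | s | 9 | q | s | 9
r | s | 9 | q | r | 9
r | s | 9 | q | s | 9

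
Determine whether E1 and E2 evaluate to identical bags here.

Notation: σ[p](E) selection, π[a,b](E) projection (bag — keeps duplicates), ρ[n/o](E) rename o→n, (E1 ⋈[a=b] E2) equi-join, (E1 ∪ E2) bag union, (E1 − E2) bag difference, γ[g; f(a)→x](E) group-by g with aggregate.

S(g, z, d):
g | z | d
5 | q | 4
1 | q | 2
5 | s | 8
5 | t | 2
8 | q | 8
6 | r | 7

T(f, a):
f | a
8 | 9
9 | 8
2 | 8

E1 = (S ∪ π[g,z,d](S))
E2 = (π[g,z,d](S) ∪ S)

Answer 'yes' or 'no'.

E1 row counts bottom-up:
  S → 6
  S → 6
  π[g,z,d](S) → 6
  (S ∪ π[g,z,d](S)) → 12
E2 row counts bottom-up:
  S → 6
  π[g,z,d](S) → 6
  S → 6
  (π[g,z,d](S) ∪ S) → 12

E1 and E2 produce the same multiset:
g | z | d
1 | q | 2
1 | q | 2
5 | q | 4
5 | q | 4
5 | s | 8
5 | s | 8
5 | t | 2
5 | t | 2
6 | r | 7
6 | r | 7
8 | q | 8
8 | q | 8

yes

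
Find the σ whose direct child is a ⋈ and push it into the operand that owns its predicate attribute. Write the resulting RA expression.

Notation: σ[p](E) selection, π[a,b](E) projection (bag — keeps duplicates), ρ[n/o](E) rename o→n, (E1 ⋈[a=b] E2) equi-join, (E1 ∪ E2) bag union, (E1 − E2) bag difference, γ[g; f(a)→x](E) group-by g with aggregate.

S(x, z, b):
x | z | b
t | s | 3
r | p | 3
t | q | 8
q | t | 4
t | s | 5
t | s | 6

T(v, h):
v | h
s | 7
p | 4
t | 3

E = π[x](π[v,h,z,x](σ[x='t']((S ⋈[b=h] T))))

σ filters on x, owned by the left side.
E' = π[x](π[v,h,z,x]((σ[x='t'](S) ⋈[b=h] T)))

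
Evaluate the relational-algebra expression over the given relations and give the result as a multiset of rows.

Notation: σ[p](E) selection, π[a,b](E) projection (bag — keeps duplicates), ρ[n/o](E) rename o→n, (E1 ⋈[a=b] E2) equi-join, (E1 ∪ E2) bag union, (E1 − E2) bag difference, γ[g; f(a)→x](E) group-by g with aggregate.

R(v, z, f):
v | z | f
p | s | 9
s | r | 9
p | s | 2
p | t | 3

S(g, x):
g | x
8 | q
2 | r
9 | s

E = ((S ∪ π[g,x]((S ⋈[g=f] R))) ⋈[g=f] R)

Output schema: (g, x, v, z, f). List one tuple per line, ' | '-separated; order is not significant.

Stepwise |·|:
  S → 3
  S → 3
  R → 4
  (S ⋈[g=f] R) → 3
  π[g,x]((S ⋈[g=f] R)) → 3
  (S ∪ π[g,x]((S ⋈[g=f] R))) → 6
  R → 4
  ((S ∪ π[g,x]((S ⋈[g=f] R))) ⋈[g=f] R) → 8

== RESULT ==
g | x | v | z | f
2 | r | p | s | 2
2 | r | p | s | 2
9 | s | p | s | 9
9 | s | p | s | 9
9 | s | p | s | 9
9 | s | s | r | 9
9 | s | s | r | 9
9 | s | s | r | 9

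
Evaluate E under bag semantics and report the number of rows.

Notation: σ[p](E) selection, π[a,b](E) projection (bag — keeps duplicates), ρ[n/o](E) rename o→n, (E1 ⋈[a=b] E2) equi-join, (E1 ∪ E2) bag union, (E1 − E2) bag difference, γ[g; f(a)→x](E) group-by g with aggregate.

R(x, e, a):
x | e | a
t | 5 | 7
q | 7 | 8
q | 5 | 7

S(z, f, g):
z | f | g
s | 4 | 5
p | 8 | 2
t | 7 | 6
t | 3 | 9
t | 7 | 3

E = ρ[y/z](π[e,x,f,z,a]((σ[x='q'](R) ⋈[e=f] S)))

Subexpression sizes:
  R → 3
  σ[x='q'](R) → 2
  S → 5
  (σ[x='q'](R) ⋈[e=f] S) → 2
  π[e,x,f,z,a]((σ[x='q'](R) ⋈[e=f] S)) → 2
  ρ[y/z](π[e,x,f,z,a]((σ[x='q'](R) ⋈[e=f] S))) → 2

|E| = 2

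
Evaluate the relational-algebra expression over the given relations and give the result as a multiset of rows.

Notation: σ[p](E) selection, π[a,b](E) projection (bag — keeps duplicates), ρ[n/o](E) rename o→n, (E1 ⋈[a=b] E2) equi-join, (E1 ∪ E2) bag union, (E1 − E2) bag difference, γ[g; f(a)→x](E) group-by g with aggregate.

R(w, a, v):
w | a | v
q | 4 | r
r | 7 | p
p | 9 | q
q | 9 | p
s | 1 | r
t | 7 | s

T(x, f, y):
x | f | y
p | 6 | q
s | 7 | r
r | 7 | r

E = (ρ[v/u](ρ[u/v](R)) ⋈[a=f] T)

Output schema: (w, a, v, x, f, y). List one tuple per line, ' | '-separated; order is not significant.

Row counts bottom-up:
  R → 6
  ρ[u/v](R) → 6
  ρ[v/u](ρ[u/v](R)) → 6
  T → 3
  (ρ[v/u](ρ[u/v](R)) ⋈[a=f] T) → 4

== RESULT ==
w | a | v | x | f | y
r | 7 | p | r | 7 | r
r | 7 | p | s | 7 | r
t | 7 | s | r | 7 | r
t | 7 | s | s | 7 | r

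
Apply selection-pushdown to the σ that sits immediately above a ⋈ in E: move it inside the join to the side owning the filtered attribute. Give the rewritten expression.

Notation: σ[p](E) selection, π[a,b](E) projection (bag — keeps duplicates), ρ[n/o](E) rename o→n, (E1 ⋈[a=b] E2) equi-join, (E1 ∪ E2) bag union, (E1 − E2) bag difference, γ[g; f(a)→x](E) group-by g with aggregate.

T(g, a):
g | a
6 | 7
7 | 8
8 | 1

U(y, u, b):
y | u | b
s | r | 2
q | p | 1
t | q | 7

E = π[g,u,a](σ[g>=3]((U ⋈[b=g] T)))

σ filters on g, owned by the right side.
E' = π[g,u,a]((U ⋈[b=g] σ[g>=3](T)))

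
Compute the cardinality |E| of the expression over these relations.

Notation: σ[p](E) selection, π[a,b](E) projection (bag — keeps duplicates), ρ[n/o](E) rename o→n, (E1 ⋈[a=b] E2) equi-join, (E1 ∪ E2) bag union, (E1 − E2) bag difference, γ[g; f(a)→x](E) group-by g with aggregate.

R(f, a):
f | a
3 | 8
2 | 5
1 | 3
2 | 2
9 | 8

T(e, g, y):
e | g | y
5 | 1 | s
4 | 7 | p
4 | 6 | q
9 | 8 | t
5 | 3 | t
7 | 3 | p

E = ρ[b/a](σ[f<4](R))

Per-node cardinality:
  R → 5
  σ[f<4](R) → 4
  ρ[b/a](σ[f<4](R)) → 4

|E| = 4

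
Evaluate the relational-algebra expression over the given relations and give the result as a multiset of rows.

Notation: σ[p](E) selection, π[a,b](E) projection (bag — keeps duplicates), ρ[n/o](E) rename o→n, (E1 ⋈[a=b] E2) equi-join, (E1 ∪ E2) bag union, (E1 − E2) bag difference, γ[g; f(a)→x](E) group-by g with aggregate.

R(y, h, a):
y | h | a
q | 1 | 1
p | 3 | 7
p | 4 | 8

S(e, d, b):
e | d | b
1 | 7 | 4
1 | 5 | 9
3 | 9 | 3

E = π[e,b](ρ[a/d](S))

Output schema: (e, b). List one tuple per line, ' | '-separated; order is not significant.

Per-node cardinality:
  S → 3
  ρ[a/d](S) → 3
  π[e,b](ρ[a/d](S)) → 3

== RESULT ==
e | b
1 | 4
1 | 9
3 | 3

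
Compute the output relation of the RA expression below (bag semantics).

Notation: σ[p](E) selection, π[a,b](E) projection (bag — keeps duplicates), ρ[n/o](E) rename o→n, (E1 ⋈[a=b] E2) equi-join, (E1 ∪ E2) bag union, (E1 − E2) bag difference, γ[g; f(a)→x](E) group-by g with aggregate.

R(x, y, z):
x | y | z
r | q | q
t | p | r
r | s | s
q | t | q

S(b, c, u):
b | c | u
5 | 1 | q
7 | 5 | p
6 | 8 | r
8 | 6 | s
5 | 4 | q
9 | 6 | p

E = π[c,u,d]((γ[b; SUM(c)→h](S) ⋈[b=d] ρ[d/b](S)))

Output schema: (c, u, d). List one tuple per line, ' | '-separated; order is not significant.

Stepwise |·|:
  S → 6
  γ[b; SUM(c)→h](S) → 5
  S → 6
  ρ[d/b](S) → 6
  (γ[b; SUM(c)→h](S) ⋈[b=d] ρ[d/b](S)) → 6
  π[c,u,d]((γ[b; SUM(c)→h](S) ⋈[b=d] ρ[d/b](S))) → 6

== RESULT ==
c | u | d
1 | q | 5
4 | q | 5
5 | p | 7
6 | p | 9
6 | s | 8
8 | r | 6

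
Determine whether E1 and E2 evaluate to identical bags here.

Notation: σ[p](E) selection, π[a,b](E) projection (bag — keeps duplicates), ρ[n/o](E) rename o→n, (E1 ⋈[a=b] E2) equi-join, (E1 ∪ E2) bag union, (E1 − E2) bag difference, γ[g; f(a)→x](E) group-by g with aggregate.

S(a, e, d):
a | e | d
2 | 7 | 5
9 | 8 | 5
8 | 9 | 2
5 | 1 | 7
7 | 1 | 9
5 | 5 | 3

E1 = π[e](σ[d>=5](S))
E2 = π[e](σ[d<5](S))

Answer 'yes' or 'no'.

E1 row counts bottom-up:
  S → 6
  σ[d>=5](S) → 4
  π[e](σ[d>=5](S)) → 4
E2 row counts bottom-up:
  S → 6
  σ[d<5](S) → 2
  π[e](σ[d<5](S)) → 2

E1 result:
e
1
1
7
8
E2 result:
e
5
9
Witness: (1,) appears 2× in E1 but 0× in E2.

no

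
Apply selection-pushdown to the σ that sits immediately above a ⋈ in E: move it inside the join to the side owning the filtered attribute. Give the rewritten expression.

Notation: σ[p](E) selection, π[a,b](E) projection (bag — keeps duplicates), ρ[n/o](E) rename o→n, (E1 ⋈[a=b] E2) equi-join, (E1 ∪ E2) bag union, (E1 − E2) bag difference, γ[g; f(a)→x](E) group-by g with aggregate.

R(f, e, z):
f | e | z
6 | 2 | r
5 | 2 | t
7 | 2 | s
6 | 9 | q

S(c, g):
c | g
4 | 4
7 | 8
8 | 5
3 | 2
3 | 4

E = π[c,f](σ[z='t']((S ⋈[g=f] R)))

σ filters on z, owned by the right side.
E' = π[c,f]((S ⋈[g=f] σ[z='t'](R)))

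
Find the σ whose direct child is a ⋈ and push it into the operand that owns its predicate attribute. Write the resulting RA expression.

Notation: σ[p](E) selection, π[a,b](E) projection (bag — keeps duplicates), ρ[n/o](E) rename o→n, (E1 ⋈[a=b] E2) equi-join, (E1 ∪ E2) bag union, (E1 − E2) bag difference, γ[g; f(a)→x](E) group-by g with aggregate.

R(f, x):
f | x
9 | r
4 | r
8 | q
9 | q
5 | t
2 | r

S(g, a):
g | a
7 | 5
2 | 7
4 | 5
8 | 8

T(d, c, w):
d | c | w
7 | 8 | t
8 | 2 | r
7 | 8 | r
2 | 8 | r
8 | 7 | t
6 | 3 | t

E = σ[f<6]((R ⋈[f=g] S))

σ filters on f, owned by the left side.
E' = (σ[f<6](R) ⋈[f=g] S)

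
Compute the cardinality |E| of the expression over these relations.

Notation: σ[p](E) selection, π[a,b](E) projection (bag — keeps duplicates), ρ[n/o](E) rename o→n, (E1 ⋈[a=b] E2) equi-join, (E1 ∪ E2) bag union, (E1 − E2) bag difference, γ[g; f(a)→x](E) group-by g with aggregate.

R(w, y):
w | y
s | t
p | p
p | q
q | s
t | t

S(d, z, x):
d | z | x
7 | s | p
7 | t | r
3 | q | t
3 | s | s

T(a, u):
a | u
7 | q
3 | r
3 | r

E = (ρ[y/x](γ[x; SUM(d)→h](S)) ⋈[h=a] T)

Subexpression sizes:
  S → 4
  γ[x; SUM(d)→h](S) → 4
  ρ[y/x](γ[x; SUM(d)→h](S)) → 4
  T → 3
  (ρ[y/x](γ[x; SUM(d)→h](S)) ⋈[h=a] T) → 6

|E| = 6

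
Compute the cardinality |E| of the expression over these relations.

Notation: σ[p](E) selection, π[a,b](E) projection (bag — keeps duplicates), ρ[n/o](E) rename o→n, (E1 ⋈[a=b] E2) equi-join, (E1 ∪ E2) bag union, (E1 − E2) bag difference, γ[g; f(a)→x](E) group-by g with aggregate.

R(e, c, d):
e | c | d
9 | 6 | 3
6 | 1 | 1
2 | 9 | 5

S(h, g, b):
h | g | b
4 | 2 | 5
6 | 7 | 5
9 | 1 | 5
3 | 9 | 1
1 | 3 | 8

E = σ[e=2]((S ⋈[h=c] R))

Row counts bottom-up:
  S → 5
  R → 3
  (S ⋈[h=c] R) → 3
  σ[e=2]((S ⋈[h=c] R)) → 1

|E| = 1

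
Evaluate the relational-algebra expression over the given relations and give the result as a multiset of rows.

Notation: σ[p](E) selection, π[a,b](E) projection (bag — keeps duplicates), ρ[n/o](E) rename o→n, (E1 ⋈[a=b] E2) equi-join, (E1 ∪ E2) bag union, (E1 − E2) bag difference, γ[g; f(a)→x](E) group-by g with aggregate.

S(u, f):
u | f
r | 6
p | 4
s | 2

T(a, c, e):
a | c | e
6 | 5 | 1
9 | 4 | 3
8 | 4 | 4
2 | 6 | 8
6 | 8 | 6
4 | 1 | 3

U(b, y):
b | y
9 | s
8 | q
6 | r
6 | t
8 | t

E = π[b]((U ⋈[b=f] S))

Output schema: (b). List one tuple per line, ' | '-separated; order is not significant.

Subexpression sizes:
  U → 5
  S → 3
  (U ⋈[b=f] S) → 2
  π[b]((U ⋈[b=f] S)) → 2

== RESULT ==
b
6
6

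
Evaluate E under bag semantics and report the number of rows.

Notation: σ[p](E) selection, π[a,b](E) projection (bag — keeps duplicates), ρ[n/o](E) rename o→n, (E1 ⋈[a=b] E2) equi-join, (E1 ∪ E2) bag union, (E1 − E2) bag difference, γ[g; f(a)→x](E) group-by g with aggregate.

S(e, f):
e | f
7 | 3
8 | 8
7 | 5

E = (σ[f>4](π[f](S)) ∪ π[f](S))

Per-node cardinality:
  S → 3
  π[f](S) → 3
  σ[f>4](π[f](S)) → 2
  S → 3
  π[f](S) → 3
  (σ[f>4](π[f](S)) ∪ π[f](S)) → 5

|E| = 5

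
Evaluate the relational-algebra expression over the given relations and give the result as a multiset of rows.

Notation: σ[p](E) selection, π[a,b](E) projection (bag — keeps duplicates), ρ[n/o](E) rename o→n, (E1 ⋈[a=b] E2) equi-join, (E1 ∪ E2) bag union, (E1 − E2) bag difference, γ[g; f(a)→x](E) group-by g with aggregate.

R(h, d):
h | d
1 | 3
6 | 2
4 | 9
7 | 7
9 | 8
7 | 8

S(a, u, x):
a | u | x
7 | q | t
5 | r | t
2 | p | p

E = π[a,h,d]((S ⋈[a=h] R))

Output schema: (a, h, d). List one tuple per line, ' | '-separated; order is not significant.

Stepwise |·|:
  S → 3
  R → 6
  (S ⋈[a=h] R) → 2
  π[a,h,d]((S ⋈[a=h] R)) → 2

== RESULT ==
a | h | d
7 | 7 | 7
7 | 7 | 8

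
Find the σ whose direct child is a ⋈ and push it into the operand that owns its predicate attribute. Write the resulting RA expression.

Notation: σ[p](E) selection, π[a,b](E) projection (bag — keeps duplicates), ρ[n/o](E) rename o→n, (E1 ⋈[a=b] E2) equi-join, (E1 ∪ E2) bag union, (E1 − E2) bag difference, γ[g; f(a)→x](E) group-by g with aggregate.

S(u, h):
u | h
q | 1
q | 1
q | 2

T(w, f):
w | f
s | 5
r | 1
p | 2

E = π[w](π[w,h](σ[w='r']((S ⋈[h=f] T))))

σ filters on w, owned by the right side.
E' = π[w](π[w,h]((S ⋈[h=f] σ[w='r'](T))))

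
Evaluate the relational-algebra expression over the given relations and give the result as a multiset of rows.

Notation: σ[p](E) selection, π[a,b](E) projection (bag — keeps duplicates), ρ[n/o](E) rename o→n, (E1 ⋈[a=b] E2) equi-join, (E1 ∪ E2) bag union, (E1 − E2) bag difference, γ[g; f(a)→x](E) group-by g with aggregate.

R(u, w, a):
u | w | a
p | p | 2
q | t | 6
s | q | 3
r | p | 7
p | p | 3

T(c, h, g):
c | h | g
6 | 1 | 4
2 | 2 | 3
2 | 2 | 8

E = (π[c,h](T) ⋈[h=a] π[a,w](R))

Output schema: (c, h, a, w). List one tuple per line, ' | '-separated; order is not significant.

Stepwise |·|:
  T → 3
  π[c,h](T) → 3
  R → 5
  π[a,w](R) → 5
  (π[c,h](T) ⋈[h=a] π[a,w](R)) → 2

== RESULT ==
c | h | a | w
2 | 2 | 2 | p
2 | 2 | 2 | p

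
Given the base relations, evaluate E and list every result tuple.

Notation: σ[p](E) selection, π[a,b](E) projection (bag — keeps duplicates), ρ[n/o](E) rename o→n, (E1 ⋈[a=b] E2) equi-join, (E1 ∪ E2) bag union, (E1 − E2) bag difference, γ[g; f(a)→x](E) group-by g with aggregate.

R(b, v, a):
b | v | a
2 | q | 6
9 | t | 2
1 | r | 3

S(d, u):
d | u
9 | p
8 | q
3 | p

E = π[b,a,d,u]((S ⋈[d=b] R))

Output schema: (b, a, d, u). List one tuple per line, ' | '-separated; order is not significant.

Stepwise |·|:
  S → 3
  R → 3
  (S ⋈[d=b] R) → 1
  π[b,a,d,u]((S ⋈[d=b] R)) → 1

== RESULT ==
b | a | d | u
9 | 2 | 9 | p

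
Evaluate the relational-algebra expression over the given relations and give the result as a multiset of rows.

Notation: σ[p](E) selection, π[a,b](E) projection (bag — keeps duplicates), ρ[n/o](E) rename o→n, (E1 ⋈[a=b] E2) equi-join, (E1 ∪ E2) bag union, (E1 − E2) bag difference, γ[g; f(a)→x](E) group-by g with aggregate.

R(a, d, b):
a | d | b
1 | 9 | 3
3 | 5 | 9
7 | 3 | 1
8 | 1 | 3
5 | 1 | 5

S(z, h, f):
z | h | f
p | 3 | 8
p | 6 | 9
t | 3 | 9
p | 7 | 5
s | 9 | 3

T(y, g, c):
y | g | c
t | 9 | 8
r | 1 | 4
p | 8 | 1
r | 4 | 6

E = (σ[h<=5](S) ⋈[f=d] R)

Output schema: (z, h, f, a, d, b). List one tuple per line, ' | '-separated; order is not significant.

Subexpression sizes:
  S → 5
  σ[h<=5](S) → 2
  R → 5
  (σ[h<=5](S) ⋈[f=d] R) → 1

== RESULT ==
z | h | f | a | d | b
t | 3 | 9 | 1 | 9 | 3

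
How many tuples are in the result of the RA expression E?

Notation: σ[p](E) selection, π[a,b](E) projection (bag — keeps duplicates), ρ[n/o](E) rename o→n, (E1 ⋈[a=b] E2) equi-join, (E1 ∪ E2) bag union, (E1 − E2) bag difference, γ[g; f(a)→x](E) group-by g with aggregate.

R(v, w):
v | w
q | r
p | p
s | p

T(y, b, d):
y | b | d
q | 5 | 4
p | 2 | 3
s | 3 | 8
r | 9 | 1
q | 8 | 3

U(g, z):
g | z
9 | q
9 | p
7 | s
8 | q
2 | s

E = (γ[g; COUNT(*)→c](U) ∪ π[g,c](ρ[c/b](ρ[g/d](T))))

Subexpression sizes:
  U → 5
  γ[g; COUNT(*)→c](U) → 4
  T → 5
  ρ[g/d](T) → 5
  ρ[c/b](ρ[g/d](T)) → 5
  π[g,c](ρ[c/b](ρ[g/d](T))) → 5
  (γ[g; COUNT(*)→c](U) ∪ π[g,c](ρ[c/b](ρ[g/d](T)))) → 9

|E| = 9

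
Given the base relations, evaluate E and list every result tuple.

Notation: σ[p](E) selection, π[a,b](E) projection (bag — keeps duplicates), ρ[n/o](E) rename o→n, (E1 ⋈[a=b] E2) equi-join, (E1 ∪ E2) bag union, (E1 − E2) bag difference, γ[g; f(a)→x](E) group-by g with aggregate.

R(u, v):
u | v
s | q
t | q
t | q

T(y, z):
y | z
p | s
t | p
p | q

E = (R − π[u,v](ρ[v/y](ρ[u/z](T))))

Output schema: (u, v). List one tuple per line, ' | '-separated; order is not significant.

Subexpression sizes:
  R → 3
  T → 3
  ρ[u/z](T) → 3
  ρ[v/y](ρ[u/z](T)) → 3
  π[u,v](ρ[v/y](ρ[u/z](T))) → 3
  (R − π[u,v](ρ[v/y](ρ[u/z](T)))) → 3

== RESULT ==
u | v
s | q
t | q
t | q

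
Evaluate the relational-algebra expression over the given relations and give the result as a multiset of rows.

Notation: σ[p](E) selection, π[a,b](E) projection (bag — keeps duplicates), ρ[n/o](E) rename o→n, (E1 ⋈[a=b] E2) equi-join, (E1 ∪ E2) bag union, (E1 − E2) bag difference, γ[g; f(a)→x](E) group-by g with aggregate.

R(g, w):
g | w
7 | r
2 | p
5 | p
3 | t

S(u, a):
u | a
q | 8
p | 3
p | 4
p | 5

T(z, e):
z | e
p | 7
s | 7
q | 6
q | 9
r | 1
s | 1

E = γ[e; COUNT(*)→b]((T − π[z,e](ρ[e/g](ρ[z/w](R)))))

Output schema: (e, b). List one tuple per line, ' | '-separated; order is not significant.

Stepwise |·|:
  T → 6
  R → 4
  ρ[z/w](R) → 4
  ρ[e/g](ρ[z/w](R)) → 4
  π[z,e](ρ[e/g](ρ[z/w](R))) → 4
  (T − π[z,e](ρ[e/g](ρ[z/w](R)))) → 6
  γ[e; COUNT(*)→b]((T − π[z,e](ρ[e/g](ρ[z/w](R))))) → 4

== RESULT ==
e | b
1 | 2
6 | 1
7 | 2
9 | 1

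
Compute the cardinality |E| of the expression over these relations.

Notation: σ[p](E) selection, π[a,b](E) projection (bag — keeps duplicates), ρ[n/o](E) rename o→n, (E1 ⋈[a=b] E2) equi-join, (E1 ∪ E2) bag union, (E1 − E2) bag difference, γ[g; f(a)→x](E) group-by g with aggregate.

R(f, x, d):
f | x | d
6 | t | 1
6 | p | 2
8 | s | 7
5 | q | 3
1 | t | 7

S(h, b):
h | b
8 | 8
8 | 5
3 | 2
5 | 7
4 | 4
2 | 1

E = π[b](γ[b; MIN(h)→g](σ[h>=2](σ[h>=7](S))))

Subexpression sizes:
  S → 6
  σ[h>=7](S) → 2
  σ[h>=2](σ[h>=7](S)) → 2
  γ[b; MIN(h)→g](σ[h>=2](σ[h>=7](S))) → 2
  π[b](γ[b; MIN(h)→g](σ[h>=2](σ[h>=7](S)))) → 2

|E| = 2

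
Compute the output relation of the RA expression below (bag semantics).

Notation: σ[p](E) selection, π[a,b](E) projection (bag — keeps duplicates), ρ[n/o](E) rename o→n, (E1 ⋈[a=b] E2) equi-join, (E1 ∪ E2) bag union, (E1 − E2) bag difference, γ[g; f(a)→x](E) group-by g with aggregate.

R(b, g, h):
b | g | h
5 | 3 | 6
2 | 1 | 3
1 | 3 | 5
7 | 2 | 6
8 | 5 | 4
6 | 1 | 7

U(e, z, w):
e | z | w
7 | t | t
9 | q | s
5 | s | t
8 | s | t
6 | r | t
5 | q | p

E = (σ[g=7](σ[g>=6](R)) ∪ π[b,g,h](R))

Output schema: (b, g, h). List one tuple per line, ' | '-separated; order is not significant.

Per-node cardinality:
  R → 6
  σ[g>=6](R) → 0
  σ[g=7](σ[g>=6](R)) → 0
  R → 6
  π[b,g,h](R) → 6
  (σ[g=7](σ[g>=6](R)) ∪ π[b,g,h](R)) → 6

== RESULT ==
b | g | h
1 | 3 | 5
2 | 1 | 3
5 | 3 | 6
6 | 1 | 7
7 | 2 | 6
8 | 5 | 4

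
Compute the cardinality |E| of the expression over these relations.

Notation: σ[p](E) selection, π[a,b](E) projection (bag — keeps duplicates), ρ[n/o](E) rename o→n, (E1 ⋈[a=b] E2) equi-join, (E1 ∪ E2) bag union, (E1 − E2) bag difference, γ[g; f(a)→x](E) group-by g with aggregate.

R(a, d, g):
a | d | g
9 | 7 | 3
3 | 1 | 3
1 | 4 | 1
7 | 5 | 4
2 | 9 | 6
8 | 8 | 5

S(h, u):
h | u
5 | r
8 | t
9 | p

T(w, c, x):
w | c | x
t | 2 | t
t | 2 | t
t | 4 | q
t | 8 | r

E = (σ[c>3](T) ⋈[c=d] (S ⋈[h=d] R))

Subexpression sizes:
  T → 4
  σ[c>3](T) → 2
  S → 3
  R → 6
  (S ⋈[h=d] R) → 3
  (σ[c>3](T) ⋈[c=d] (S ⋈[h=d] R)) → 1

|E| = 1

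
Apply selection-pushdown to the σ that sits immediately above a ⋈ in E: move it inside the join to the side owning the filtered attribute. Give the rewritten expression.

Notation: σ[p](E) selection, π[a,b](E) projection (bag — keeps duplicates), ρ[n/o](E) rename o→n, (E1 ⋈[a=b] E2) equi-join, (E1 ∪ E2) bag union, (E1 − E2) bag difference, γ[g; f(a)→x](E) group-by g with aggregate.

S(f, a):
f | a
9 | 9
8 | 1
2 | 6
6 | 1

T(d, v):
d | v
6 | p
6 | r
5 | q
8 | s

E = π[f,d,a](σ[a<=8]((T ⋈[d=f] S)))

σ filters on a, owned by the right side.
E' = π[f,d,a]((T ⋈[d=f] σ[a<=8](S)))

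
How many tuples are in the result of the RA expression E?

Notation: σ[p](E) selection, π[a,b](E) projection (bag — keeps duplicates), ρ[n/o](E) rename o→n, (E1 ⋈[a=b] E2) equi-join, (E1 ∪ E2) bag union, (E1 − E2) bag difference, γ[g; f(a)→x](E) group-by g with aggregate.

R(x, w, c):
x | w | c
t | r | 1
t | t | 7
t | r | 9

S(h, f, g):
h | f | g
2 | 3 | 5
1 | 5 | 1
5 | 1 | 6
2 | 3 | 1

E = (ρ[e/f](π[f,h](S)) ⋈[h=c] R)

Subexpression sizes:
  S → 4
  π[f,h](S) → 4
  ρ[e/f](π[f,h](S)) → 4
  R → 3
  (ρ[e/f](π[f,h](S)) ⋈[h=c] R) → 1

|E| = 1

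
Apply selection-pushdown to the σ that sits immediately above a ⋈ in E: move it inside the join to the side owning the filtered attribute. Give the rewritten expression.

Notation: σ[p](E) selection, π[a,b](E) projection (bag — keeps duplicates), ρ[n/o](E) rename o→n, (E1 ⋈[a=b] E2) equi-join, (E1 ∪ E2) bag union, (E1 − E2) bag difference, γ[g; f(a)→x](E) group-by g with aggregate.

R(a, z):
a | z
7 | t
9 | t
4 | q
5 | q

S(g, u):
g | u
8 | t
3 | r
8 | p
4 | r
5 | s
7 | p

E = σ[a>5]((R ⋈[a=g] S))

σ filters on a, owned by the left side.
E' = (σ[a>5](R) ⋈[a=g] S)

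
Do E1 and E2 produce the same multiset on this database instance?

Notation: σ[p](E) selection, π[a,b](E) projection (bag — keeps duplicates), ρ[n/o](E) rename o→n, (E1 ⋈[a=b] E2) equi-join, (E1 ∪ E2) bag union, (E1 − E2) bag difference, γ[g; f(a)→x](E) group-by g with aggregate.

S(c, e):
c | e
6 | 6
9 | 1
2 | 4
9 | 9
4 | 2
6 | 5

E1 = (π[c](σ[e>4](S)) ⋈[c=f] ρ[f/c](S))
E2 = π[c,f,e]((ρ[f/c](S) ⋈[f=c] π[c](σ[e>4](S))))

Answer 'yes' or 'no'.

E1 per-node cardinality:
  S → 6
  σ[e>4](S) → 3
  π[c](σ[e>4](S)) → 3
  S → 6
  ρ[f/c](S) → 6
  (π[c](σ[e>4](S)) ⋈[c=f] ρ[f/c](S)) → 6
E2 per-node cardinality:
  S → 6
  ρ[f/c](S) → 6
  S → 6
  σ[e>4](S) → 3
  π[c](σ[e>4](S)) → 3
  (ρ[f/c](S) ⋈[f=c] π[c](σ[e>4](S))) → 6
  π[c,f,e]((ρ[f/c](S) ⋈[f=c] π[c](σ[e>4](S)))) → 6

E1 and E2 produce the same multiset:
c | f | e
6 | 6 | 5
6 | 6 | 5
6 | 6 | 6
6 | 6 | 6
9 | 9 | 1
9 | 9 | 9

yes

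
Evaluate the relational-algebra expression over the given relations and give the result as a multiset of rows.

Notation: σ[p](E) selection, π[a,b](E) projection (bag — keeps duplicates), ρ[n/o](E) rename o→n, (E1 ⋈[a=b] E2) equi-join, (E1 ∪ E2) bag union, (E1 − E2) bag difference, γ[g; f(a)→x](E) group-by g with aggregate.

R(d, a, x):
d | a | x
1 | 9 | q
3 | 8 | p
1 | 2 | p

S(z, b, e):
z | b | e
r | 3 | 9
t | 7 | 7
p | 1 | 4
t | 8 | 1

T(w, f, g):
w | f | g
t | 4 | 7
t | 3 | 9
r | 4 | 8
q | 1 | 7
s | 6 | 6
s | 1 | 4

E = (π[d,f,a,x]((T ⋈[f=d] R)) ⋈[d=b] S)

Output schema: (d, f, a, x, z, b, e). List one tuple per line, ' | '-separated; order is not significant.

Row counts bottom-up:
  T → 6
  R → 3
  (T ⋈[f=d] R) → 5
  π[d,f,a,x]((T ⋈[f=d] R)) → 5
  S → 4
  (π[d,f,a,x]((T ⋈[f=d] R)) ⋈[d=b] S) → 5

== RESULT ==
d | f | a | x | z | b | e
1 | 1 | 2 | p | p | 1 | 4
1 | 1 | 2 | p | p | 1 | 4
1 | 1 | 9 | q | p | 1 | 4
1 | 1 | 9 | q | p | 1 | 4
3 | 3 | 8 | p | r | 3 | 9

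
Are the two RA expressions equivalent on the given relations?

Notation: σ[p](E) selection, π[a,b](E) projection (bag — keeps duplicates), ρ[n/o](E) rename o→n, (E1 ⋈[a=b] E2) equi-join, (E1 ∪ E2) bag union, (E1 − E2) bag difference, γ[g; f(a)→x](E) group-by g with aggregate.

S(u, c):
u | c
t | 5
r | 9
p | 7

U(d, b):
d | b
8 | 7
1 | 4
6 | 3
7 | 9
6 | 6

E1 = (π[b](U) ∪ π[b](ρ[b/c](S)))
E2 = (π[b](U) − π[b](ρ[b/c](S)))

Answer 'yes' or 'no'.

E1 row counts bottom-up:
  U → 5
  π[b](U) → 5
  S → 3
  ρ[b/c](S) → 3
  π[b](ρ[b/c](S)) → 3
  (π[b](U) ∪ π[b](ρ[b/c](S))) → 8
E2 row counts bottom-up:
  U → 5
  π[b](U) → 5
  S → 3
  ρ[b/c](S) → 3
  π[b](ρ[b/c](S)) → 3
  (π[b](U) − π[b](ρ[b/c](S))) → 3

E1 result:
b
3
4
5
6
7
7
9
9
E2 result:
b
3
4
6
Witness: (5,) appears 1× in E1 but 0× in E2.

no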